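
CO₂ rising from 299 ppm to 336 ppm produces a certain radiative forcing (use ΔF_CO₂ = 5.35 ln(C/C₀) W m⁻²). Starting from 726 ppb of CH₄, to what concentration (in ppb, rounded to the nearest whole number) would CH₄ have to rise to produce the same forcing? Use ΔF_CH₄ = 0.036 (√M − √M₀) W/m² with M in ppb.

M ≈ 1961 ppb

CO₂ forcing: 5.35 × ln(336/299) = 5.35 × 0.116668 = 0.62417 W/m².
Set 0.036(√M − √726) = 0.62417: √M = 0.62417/0.036 + √726 = 17.3381 + 26.9444 = 44.2825.
M = (44.2825)² = 1960.94 ppb.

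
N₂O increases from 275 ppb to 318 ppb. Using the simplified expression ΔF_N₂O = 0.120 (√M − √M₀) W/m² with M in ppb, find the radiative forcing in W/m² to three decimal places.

N₂O: 0.120 × (√318 − √275) = 0.120 × (17.8326 − 16.5831) = 0.120 × 1.2495 = 0.1499 W/m².

ΔF = 0.150 W/m²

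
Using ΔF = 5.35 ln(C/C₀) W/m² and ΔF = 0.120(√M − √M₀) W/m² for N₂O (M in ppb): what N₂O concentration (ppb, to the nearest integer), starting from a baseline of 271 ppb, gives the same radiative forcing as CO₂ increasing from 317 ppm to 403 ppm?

M ≈ 738 ppb

CO₂ forcing: 5.35 × ln(403/317) = 5.35 × 0.240035 = 1.28419 W/m².
Set 0.120(√M − √271) = 1.28419: √M = 1.28419/0.120 + √271 = 10.7016 + 16.4621 = 27.1637.
M = (27.1637)² = 737.87 ppb.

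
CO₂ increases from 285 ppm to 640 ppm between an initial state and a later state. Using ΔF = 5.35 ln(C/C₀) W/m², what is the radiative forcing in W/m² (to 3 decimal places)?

ΔF = 4.328 W/m²

CO₂ absorption bands are partially saturated, so forcing scales with the logarithm of the concentration ratio.
CO₂: 5.35 × ln(640/285) = 5.35 × ln(2.24561) = 5.35 × 0.80898 = 4.3280 W/m².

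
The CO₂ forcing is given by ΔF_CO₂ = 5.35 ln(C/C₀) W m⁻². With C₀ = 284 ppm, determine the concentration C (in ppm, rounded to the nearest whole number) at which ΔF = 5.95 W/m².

C ≈ 864 ppm

Set 5.35 ln(C/284) = 5.95, so ln(C/284) = 5.95/5.35 = 1.11215.
Then C/284 = e^1.11215 = 3.04089, giving C = 284 × 3.04089 = 863.61 ppm.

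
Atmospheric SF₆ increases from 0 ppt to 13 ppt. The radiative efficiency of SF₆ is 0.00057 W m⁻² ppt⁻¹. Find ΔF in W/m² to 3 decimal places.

ΔF = 0.007 W/m²

SF₆: ΔF = 0.00057 × (13 − 0) = 0.00057 × 13 = 0.0074 W/m².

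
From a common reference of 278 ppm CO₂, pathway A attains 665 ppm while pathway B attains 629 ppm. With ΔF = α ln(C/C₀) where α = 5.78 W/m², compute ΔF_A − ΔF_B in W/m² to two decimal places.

ΔF_A − ΔF_B = 0.32 W/m²

ΔF_A = 5.78 ln(665/278) = 5.78 × 0.87217 = 5.0411 W/m².
ΔF_B = 5.78 ln(629/278) = 5.78 × 0.81651 = 4.7194 W/m².
Difference: 5.0411 − 4.7194 = 0.3217 W/m².
(Equivalently, ΔF_A − ΔF_B = 5.78 ln(665/629) = 5.78 × 0.05566 = 0.3217 W/m².)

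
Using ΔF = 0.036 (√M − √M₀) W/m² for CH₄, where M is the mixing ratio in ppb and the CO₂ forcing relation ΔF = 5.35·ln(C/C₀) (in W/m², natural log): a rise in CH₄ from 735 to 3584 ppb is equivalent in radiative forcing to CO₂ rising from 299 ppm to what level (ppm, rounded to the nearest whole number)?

C ≈ 373 ppm

CH₄ forcing: 0.036 × (√3584 − √735) = 0.036 × (59.8665 − 27.1109) = 0.036 × 32.7556 = 1.17920 W/m².
Set 5.35 ln(C/299) = 1.17920: ln(C/299) = 1.17920/5.35 = 0.22041, so C = 299 × e^0.22041 = 299 × 1.24659 = 372.73 ppm.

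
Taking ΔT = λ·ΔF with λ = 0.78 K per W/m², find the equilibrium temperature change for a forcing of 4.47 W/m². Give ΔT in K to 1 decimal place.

ΔT = λ ΔF = 0.78 × 4.47 = 3.4866 K.

ΔT = 3.5 K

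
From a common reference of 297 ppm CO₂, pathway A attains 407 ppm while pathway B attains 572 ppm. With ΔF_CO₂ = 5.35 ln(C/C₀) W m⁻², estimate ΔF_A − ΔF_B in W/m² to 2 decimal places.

ΔF_A − ΔF_B = -1.82 W/m²

ΔF_A = 5.35 ln(407/297) = 5.35 × 0.31508 = 1.6857 W/m².
ΔF_B = 5.35 ln(572/297) = 5.35 × 0.65541 = 3.5064 W/m².
Difference: 1.6857 − 3.5064 = -1.8207 W/m².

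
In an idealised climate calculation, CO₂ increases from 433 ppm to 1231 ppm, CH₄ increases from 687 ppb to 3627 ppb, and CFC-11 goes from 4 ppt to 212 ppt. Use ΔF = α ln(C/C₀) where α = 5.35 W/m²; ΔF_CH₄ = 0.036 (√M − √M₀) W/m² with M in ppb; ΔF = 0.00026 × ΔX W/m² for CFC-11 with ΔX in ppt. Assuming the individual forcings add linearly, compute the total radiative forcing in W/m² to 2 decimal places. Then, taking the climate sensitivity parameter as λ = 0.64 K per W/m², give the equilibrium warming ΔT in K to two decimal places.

ΔF = 6.87 W/m²; ΔT = 4.40 K

CO₂: 5.35 × ln(1231/433) = 5.35 × ln(2.84296) = 5.35 × 1.04485 = 5.5899 W/m².
CH₄: 0.036 × (√3627 − √687) = 0.036 × (60.2246 − 26.2107) = 0.036 × 34.0139 = 1.2245 W/m².
CFC-11: ΔF = 0.00026 × (212 − 4) = 0.00026 × 208 = 0.0541 W/m².
Total ΔF = 5.5899 + 1.2245 + 0.0541 = 6.8685 W/m².
ΔT = λ ΔF = 0.64 × 6.87 = 4.3968 K.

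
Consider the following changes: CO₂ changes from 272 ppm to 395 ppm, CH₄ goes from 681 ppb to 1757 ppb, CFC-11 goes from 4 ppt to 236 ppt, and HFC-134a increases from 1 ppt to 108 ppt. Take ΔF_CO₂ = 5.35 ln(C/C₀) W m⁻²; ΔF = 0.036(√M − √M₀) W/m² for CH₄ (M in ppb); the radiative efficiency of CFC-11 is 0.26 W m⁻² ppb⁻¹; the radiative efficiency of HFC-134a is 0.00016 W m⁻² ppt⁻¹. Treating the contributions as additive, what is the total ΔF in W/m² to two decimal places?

CO₂: 5.35 × ln(395/272) = 5.35 × ln(1.45221) = 5.35 × 0.37309 = 1.9960 W/m².
CH₄: 0.036 × (√1757 − √681) = 0.036 × (41.9166 − 26.0960) = 0.036 × 15.8206 = 0.5695 W/m².
CFC-11: Δ = 236 − 4 = 232 ppt = 0.232 ppb; ΔF = 0.26 × 0.232 = 0.0603 W/m².
HFC-134a: ΔF = 0.00016 × (108 − 1) = 0.00016 × 107 = 0.0171 W/m².
Total ΔF = 1.9960 + 0.5695 + 0.0603 + 0.0171 = 2.6429 W/m².

ΔF = 2.64 W/m²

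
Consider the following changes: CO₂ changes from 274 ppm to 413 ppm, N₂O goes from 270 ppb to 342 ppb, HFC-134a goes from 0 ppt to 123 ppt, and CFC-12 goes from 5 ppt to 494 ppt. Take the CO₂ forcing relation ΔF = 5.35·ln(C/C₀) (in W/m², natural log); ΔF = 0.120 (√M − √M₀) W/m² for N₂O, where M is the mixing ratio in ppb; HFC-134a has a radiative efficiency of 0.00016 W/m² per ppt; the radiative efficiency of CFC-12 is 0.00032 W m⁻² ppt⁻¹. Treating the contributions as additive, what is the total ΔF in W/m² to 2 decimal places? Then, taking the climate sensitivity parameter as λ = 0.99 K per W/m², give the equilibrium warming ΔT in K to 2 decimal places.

ΔF = 2.62 W/m²; ΔT = 2.59 K

CO₂: 5.35 × ln(413/274) = 5.35 × ln(1.50730) = 5.35 × 0.41032 = 2.1952 W/m².
N₂O: 0.120 × (√342 − √270) = 0.120 × (18.4932 − 16.4317) = 0.120 × 2.0615 = 0.2474 W/m².
HFC-134a: ΔF = 0.00016 × (123 − 0) = 0.00016 × 123 = 0.0197 W/m².
CFC-12: ΔF = 0.00032 × (494 − 5) = 0.00032 × 489 = 0.1565 W/m².
Total ΔF = 2.1952 + 0.2474 + 0.0197 + 0.1565 = 2.6188 W/m².
ΔT = λ ΔF = 0.99 × 2.62 = 2.5938 K.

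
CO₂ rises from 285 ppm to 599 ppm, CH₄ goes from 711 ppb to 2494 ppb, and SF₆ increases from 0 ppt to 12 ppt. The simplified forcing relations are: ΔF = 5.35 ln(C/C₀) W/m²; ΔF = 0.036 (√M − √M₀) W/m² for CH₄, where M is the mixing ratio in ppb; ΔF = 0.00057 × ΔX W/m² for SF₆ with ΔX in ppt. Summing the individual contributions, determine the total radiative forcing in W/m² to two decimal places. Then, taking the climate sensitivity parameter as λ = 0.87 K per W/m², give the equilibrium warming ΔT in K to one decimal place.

CO₂: 5.35 × ln(599/285) = 5.35 × ln(2.10175) = 5.35 × 0.74277 = 3.9738 W/m².
CH₄: 0.036 × (√2494 − √711) = 0.036 × (49.9400 − 26.6646) = 0.036 × 23.2754 = 0.8379 W/m².
SF₆: ΔF = 0.00057 × (12 − 0) = 0.00057 × 12 = 0.0068 W/m².
Total ΔF = 3.9738 + 0.8379 + 0.0068 = 4.8185 W/m².
ΔT = λ ΔF = 0.87 × 4.82 = 4.1934 K.

ΔF = 4.82 W/m²; ΔT = 4.2 K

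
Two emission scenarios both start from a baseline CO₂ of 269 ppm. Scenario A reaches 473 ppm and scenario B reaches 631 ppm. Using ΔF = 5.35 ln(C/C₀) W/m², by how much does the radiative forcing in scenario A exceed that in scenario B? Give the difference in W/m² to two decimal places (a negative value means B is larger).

ΔF_A − ΔF_B = -1.54 W/m²

ΔF_A = 5.35 ln(473/269) = 5.35 × 0.56438 = 3.0194 W/m².
ΔF_B = 5.35 ln(631/269) = 5.35 × 0.85259 = 4.5614 W/m².
Difference: 3.0194 − 4.5614 = -1.5420 W/m².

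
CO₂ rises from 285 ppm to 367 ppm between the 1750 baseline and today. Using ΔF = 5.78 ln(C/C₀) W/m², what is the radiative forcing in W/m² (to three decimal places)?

CO₂: 5.78 × ln(367/285) = 5.78 × ln(1.28772) = 5.78 × 0.25287 = 1.4616 W/m².

ΔF = 1.462 W/m²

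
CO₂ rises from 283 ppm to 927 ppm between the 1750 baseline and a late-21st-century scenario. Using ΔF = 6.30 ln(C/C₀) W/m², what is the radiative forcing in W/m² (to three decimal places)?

ΔF = 7.475 W/m²

CO₂: 6.30 × ln(927/283) = 6.30 × ln(3.27562) = 6.30 × 1.18651 = 7.4750 W/m².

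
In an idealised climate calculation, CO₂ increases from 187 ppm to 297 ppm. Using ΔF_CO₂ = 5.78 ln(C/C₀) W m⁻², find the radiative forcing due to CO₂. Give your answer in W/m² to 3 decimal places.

ΔF = 2.674 W/m²

CO₂: 5.78 × ln(297/187) = 5.78 × ln(1.58824) = 5.78 × 0.46263 = 2.6740 W/m².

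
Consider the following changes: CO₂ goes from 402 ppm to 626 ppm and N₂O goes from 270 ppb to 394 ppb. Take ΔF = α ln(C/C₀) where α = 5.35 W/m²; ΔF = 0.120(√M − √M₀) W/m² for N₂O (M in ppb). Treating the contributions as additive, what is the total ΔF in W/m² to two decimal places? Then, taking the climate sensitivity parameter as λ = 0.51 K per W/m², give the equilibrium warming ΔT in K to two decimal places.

CO₂: 5.35 × ln(626/402) = 5.35 × ln(1.55721) = 5.35 × 0.44290 = 2.3695 W/m².
N₂O: 0.120 × (√394 − √270) = 0.120 × (19.8494 − 16.4317) = 0.120 × 3.4177 = 0.4101 W/m².
Total ΔF = 2.3695 + 0.4101 = 2.7796 W/m².
ΔT = λ ΔF = 0.51 × 2.78 = 1.4178 K.

ΔF = 2.78 W/m²; ΔT = 1.42 K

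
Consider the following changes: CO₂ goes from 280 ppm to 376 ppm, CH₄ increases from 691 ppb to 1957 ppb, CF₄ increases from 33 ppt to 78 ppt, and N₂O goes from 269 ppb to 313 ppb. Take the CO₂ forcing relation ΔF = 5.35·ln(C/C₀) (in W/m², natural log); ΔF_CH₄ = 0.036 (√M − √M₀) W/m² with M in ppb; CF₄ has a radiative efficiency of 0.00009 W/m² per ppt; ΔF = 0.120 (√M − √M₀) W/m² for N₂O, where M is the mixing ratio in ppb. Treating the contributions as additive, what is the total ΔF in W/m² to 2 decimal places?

ΔF = 2.38 W/m²

CO₂: 5.35 × ln(376/280) = 5.35 × ln(1.34286) = 5.35 × 0.29480 = 1.5772 W/m².
CH₄: 0.036 × (√1957 − √691) = 0.036 × (44.2380 − 26.2869) = 0.036 × 17.9511 = 0.6462 W/m².
CF₄: ΔF = 0.00009 × (78 − 33) = 0.00009 × 45 = 0.0041 W/m².
N₂O: 0.120 × (√313 − √269) = 0.120 × (17.6918 − 16.4012) = 0.120 × 1.2906 = 0.1549 W/m².
Total ΔF = 1.5772 + 0.6462 + 0.0041 + 0.1549 = 2.3824 W/m².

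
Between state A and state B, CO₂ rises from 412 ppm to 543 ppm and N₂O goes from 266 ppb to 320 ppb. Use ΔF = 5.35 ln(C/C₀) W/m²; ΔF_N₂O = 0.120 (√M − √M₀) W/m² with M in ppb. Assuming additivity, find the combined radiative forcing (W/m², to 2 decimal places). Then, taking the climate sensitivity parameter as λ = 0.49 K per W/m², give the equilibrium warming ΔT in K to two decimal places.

ΔF = 1.67 W/m²; ΔT = 0.82 K

CO₂: 5.35 × ln(543/412) = 5.35 × ln(1.31796) = 5.35 × 0.27609 = 1.4771 W/m².
N₂O: 0.120 × (√320 − √266) = 0.120 × (17.8885 − 16.3095) = 0.120 × 1.5790 = 0.1895 W/m².
Total ΔF = 1.4771 + 0.1895 = 1.6666 W/m².
ΔT = λ ΔF = 0.49 × 1.67 = 0.8183 K.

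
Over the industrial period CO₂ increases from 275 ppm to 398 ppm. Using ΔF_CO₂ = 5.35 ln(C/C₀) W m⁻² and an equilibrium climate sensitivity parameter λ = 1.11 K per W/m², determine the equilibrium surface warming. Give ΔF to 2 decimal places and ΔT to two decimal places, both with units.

CO₂: 5.35 × ln(398/275) = 5.35 × ln(1.44727) = 5.35 × 0.36968 = 1.9778 W/m².
ΔT = λ ΔF = 1.11 × 1.98 = 2.1978 K.

ΔF = 1.98 W/m²; ΔT = 2.20 K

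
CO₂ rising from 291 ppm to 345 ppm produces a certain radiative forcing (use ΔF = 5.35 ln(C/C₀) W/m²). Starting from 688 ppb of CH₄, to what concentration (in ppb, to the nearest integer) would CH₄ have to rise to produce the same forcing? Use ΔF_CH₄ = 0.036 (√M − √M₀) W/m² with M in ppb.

CO₂ forcing: 5.35 × ln(345/291) = 5.35 × 0.170221 = 0.91068 W/m².
Set 0.036(√M − √688) = 0.91068: √M = 0.91068/0.036 + √688 = 25.2967 + 26.2298 = 51.5265.
M = (51.5265)² = 2654.98 ppb.

M ≈ 2655 ppb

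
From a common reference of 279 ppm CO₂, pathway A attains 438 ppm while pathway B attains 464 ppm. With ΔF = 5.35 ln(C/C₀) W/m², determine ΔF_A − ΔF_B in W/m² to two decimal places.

ΔF_A − ΔF_B = -0.31 W/m²

ΔF_A = 5.35 ln(438/279) = 5.35 × 0.45101 = 2.4129 W/m².
ΔF_B = 5.35 ln(464/279) = 5.35 × 0.50867 = 2.7214 W/m².
Difference: 2.4129 − 2.7214 = -0.3085 W/m².
(Equivalently, ΔF_A − ΔF_B = 5.35 ln(438/464) = 5.35 × -0.05767 = -0.3085 W/m².)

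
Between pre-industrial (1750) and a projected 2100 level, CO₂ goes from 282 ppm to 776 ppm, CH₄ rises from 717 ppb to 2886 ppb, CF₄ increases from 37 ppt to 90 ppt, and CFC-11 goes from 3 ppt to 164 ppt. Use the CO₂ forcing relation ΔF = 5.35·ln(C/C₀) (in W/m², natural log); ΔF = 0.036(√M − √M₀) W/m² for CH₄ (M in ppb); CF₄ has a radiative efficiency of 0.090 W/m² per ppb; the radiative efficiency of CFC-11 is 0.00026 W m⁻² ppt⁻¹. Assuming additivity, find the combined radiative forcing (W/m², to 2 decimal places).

ΔF = 6.43 W/m²

CO₂: 5.35 × ln(776/282) = 5.35 × ln(2.75177) = 5.35 × 1.01224 = 5.4155 W/m².
CH₄: 0.036 × (√2886 − √717) = 0.036 × (53.7215 − 26.7769) = 0.036 × 26.9446 = 0.9700 W/m².
CF₄: Δ = 90 − 37 = 53 ppt = 0.053 ppb; ΔF = 0.090 × 0.053 = 0.0048 W/m².
CFC-11: ΔF = 0.00026 × (164 − 3) = 0.00026 × 161 = 0.0419 W/m².
Total ΔF = 5.4155 + 0.9700 + 0.0048 + 0.0419 = 6.4322 W/m².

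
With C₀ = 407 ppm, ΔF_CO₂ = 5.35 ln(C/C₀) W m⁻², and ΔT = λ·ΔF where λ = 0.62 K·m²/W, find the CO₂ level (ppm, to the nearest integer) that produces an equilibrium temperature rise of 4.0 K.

Required forcing: ΔF = ΔT/λ = 4.0/0.62 = 6.4516 W/m².
Then ln(C/407) = ΔF/5.35 = 6.4516/5.35 = 1.20591.
So C = 407 × e^1.20591 = 407 × 3.33980 = 1359.30 ppm.

C ≈ 1359 ppm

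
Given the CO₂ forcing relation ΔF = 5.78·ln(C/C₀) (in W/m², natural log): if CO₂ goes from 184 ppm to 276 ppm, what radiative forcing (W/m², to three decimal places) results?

CO₂: 5.78 × ln(276/184) = 5.78 × ln(1.50000) = 5.78 × 0.40547 = 2.3436 W/m².

ΔF = 2.344 W/m²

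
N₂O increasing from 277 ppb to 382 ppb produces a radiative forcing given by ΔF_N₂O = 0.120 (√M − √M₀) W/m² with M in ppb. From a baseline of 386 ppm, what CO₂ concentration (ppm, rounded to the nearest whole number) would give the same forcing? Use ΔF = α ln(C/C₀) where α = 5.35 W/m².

N₂O forcing: 0.120 × (√382 − √277) = 0.120 × (19.5448 − 16.6433) = 0.120 × 2.9015 = 0.34818 W/m².
Set 5.35 ln(C/386) = 0.34818: ln(C/386) = 0.34818/5.35 = 0.06508, so C = 386 × e^0.06508 = 386 × 1.06724 = 411.95 ppm.

C ≈ 412 ppm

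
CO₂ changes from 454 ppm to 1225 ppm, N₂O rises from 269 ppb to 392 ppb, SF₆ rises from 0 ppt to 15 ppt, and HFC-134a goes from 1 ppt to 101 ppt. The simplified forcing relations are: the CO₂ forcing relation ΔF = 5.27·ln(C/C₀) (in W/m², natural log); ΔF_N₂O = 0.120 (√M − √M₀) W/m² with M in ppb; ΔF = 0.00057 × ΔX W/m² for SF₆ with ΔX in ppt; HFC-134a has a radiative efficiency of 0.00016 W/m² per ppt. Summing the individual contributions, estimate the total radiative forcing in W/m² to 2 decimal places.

ΔF = 5.66 W/m²

CO₂: 5.27 × ln(1225/454) = 5.27 × ln(2.69824) = 5.27 × 0.99260 = 5.2310 W/m².
N₂O: 0.120 × (√392 − √269) = 0.120 × (19.7990 − 16.4012) = 0.120 × 3.3978 = 0.4077 W/m².
SF₆: ΔF = 0.00057 × (15 − 0) = 0.00057 × 15 = 0.0086 W/m².
HFC-134a: ΔF = 0.00016 × (101 − 1) = 0.00016 × 100 = 0.0160 W/m².
Total ΔF = 5.2310 + 0.4077 + 0.0086 + 0.0160 = 5.6633 W/m².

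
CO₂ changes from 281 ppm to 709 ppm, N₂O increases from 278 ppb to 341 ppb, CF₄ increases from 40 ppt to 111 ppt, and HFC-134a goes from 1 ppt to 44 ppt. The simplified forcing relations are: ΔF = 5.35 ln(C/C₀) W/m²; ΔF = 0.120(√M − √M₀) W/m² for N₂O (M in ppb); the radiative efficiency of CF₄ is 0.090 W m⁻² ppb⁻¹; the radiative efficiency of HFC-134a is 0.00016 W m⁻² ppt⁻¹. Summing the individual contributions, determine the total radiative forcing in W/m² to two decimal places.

ΔF = 5.18 W/m²

CO₂: 5.35 × ln(709/281) = 5.35 × ln(2.52313) = 5.35 × 0.92550 = 4.9514 W/m².
N₂O: 0.120 × (√341 − √278) = 0.120 × (18.4662 − 16.6733) = 0.120 × 1.7929 = 0.2151 W/m².
CF₄: Δ = 111 − 40 = 71 ppt = 0.071 ppb; ΔF = 0.090 × 0.071 = 0.0064 W/m².
HFC-134a: ΔF = 0.00016 × (44 − 1) = 0.00016 × 43 = 0.0069 W/m².
Total ΔF = 4.9514 + 0.2151 + 0.0064 + 0.0069 = 5.1798 W/m².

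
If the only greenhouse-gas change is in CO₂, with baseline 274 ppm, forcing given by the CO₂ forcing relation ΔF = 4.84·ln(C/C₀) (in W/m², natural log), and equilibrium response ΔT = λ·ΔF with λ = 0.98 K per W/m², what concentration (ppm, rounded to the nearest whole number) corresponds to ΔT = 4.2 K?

Required forcing: ΔF = ΔT/λ = 4.2/0.98 = 4.2857 W/m².
Then ln(C/274) = ΔF/4.84 = 4.2857/4.84 = 0.88548.
So C = 274 × e^0.88548 = 274 × 2.42415 = 664.22 ppm.

C ≈ 664 ppm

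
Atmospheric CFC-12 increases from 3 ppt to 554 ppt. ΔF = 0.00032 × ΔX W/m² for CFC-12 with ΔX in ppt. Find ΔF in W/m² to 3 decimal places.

ΔF = 0.176 W/m²

CFC-12: ΔF = 0.00032 × (554 − 3) = 0.00032 × 551 = 0.1763 W/m².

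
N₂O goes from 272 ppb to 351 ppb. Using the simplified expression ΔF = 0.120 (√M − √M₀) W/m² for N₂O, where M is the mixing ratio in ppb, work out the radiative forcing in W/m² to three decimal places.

N₂O: 0.120 × (√351 − √272) = 0.120 × (18.7350 − 16.4924) = 0.120 × 2.2426 = 0.2691 W/m².

ΔF = 0.269 W/m²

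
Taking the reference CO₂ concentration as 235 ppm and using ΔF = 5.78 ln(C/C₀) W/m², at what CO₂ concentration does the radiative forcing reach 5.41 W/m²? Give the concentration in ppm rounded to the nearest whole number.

C ≈ 599 ppm

Set 5.78 ln(C/235) = 5.41, so ln(C/235) = 5.41/5.78 = 0.93599.
Then C/235 = e^0.93599 = 2.54974, giving C = 235 × 2.54974 = 599.19 ppm.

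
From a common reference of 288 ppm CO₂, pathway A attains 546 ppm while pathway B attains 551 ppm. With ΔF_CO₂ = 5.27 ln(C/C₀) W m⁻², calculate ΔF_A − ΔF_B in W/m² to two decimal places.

ΔF_A = 5.27 ln(546/288) = 5.27 × 0.63966 = 3.3710 W/m².
ΔF_B = 5.27 ln(551/288) = 5.27 × 0.64877 = 3.4190 W/m².
Difference: 3.3710 − 3.4190 = -0.0480 W/m².

ΔF_A − ΔF_B = -0.05 W/m²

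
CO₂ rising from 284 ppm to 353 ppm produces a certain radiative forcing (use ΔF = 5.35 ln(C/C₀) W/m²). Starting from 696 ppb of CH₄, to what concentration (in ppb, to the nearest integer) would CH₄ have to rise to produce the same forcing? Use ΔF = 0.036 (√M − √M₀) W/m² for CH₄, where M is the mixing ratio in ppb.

M ≈ 3446 ppb

CO₂ forcing: 5.35 × ln(353/284) = 5.35 × 0.217494 = 1.16359 W/m².
Set 0.036(√M − √696) = 1.16359: √M = 1.16359/0.036 + √696 = 32.3219 + 26.3818 = 58.7037.
M = (58.7037)² = 3446.12 ppb.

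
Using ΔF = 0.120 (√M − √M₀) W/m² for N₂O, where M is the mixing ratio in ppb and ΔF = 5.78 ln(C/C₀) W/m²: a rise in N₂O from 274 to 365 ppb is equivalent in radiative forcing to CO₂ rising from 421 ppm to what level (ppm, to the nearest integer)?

C ≈ 444 ppm

N₂O forcing: 0.120 × (√365 − √274) = 0.120 × (19.1050 − 16.5529) = 0.120 × 2.5521 = 0.30625 W/m².
Set 5.78 ln(C/421) = 0.30625: ln(C/421) = 0.30625/5.78 = 0.05298, so C = 421 × e^0.05298 = 421 × 1.05441 = 443.91 ppm.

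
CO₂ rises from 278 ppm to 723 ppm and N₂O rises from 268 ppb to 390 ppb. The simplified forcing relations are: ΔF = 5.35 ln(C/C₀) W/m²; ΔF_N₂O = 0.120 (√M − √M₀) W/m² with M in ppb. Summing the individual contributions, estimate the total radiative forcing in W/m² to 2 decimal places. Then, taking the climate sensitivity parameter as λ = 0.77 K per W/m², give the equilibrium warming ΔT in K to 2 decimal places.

CO₂: 5.35 × ln(723/278) = 5.35 × ln(2.60072) = 5.35 × 0.95579 = 5.1135 W/m².
N₂O: 0.120 × (√390 − √268) = 0.120 × (19.7484 − 16.3707) = 0.120 × 3.3777 = 0.4053 W/m².
Total ΔF = 5.1135 + 0.4053 = 5.5188 W/m².
ΔT = λ ΔF = 0.77 × 5.52 = 4.2504 K.

ΔF = 5.52 W/m²; ΔT = 4.25 K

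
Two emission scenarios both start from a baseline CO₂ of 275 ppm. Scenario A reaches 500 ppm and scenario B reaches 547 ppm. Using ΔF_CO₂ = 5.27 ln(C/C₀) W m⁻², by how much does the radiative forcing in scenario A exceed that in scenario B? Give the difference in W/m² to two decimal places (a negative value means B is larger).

ΔF_A = 5.27 ln(500/275) = 5.27 × 0.59784 = 3.1506 W/m².
ΔF_B = 5.27 ln(547/275) = 5.27 × 0.68768 = 3.6241 W/m².
Difference: 3.1506 − 3.6241 = -0.4735 W/m².

ΔF_A − ΔF_B = -0.47 W/m²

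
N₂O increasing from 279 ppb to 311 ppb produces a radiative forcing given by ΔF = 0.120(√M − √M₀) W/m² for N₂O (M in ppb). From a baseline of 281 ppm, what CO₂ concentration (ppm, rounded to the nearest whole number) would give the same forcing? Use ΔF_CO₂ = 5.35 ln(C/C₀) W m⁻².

N₂O forcing: 0.120 × (√311 − √279) = 0.120 × (17.6352 − 16.7033) = 0.120 × 0.9319 = 0.11183 W/m².
Set 5.35 ln(C/281) = 0.11183: ln(C/281) = 0.11183/5.35 = 0.02090, so C = 281 × e^0.02090 = 281 × 1.02112 = 286.93 ppm.

C ≈ 287 ppm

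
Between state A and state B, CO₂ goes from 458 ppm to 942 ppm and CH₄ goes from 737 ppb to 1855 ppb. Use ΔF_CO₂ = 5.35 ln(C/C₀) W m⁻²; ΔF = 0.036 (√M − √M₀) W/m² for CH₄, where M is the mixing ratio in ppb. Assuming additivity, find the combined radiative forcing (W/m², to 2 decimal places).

ΔF = 4.43 W/m²

CO₂: 5.35 × ln(942/458) = 5.35 × ln(2.05677) = 5.35 × 0.72114 = 3.8581 W/m².
CH₄: 0.036 × (√1855 − √737) = 0.036 × (43.0697 − 27.1477) = 0.036 × 15.9220 = 0.5732 W/m².
Total ΔF = 3.8581 + 0.5732 = 4.4313 W/m².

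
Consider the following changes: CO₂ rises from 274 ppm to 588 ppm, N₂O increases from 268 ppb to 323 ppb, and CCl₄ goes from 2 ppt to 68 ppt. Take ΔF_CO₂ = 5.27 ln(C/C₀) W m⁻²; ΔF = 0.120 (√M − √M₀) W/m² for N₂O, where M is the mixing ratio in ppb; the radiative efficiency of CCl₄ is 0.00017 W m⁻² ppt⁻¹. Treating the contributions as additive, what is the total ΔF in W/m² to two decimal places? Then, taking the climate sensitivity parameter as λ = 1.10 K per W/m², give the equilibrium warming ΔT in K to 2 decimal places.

CO₂: 5.27 × ln(588/274) = 5.27 × ln(2.14599) = 5.27 × 0.76360 = 4.0242 W/m².
N₂O: 0.120 × (√323 − √268) = 0.120 × (17.9722 − 16.3707) = 0.120 × 1.6015 = 0.1922 W/m².
CCl₄: ΔF = 0.00017 × (68 − 2) = 0.00017 × 66 = 0.0112 W/m².
Total ΔF = 4.0242 + 0.1922 + 0.0112 = 4.2276 W/m².
ΔT = λ ΔF = 1.10 × 4.23 = 4.6530 K.

ΔF = 4.23 W/m²; ΔT = 4.65 K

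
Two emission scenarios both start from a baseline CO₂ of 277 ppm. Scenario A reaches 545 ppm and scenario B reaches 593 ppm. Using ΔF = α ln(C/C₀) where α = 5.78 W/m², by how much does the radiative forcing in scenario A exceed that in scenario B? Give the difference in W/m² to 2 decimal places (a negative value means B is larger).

ΔF_A − ΔF_B = -0.49 W/m²

ΔF_A = 5.78 ln(545/277) = 5.78 × 0.67677 = 3.9117 W/m².
ΔF_B = 5.78 ln(593/277) = 5.78 × 0.76118 = 4.3996 W/m².
Difference: 3.9117 − 4.3996 = -0.4879 W/m².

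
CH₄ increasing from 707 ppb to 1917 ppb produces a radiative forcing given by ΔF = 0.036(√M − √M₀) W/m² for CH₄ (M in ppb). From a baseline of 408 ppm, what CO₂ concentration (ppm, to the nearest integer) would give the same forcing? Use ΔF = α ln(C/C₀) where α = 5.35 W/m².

C ≈ 458 ppm

CH₄ forcing: 0.036 × (√1917 − √707) = 0.036 × (43.7836 − 26.5895) = 0.036 × 17.1941 = 0.61899 W/m².
Set 5.35 ln(C/408) = 0.61899: ln(C/408) = 0.61899/5.35 = 0.11570, so C = 408 × e^0.11570 = 408 × 1.12266 = 458.05 ppm.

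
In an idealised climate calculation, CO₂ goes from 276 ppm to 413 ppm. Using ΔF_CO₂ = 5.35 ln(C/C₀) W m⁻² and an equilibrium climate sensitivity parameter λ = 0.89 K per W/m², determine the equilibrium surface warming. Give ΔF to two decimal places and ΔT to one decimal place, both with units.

CO₂: 5.35 × ln(413/276) = 5.35 × ln(1.49638) = 5.35 × 0.40305 = 2.1563 W/m².
ΔT = λ ΔF = 0.89 × 2.16 = 1.9224 K.

ΔF = 2.16 W/m²; ΔT = 1.9 K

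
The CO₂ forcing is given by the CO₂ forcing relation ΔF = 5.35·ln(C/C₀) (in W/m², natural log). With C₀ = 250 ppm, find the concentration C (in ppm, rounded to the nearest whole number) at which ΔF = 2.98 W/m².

Set 5.35 ln(C/250) = 2.98, so ln(C/250) = 2.98/5.35 = 0.55701.
Then C/250 = e^0.55701 = 1.74545, giving C = 250 × 1.74545 = 436.36 ppm.

C ≈ 436 ppm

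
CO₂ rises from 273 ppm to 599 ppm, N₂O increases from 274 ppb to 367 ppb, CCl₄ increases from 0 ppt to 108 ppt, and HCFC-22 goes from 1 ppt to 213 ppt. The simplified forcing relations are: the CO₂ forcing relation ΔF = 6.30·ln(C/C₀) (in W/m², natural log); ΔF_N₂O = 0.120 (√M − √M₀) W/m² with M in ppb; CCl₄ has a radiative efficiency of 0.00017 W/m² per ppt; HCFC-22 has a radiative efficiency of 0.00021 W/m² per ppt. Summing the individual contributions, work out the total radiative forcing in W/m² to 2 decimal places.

CO₂: 6.30 × ln(599/273) = 6.30 × ln(2.19414) = 6.30 × 0.78579 = 4.9505 W/m².
N₂O: 0.120 × (√367 − √274) = 0.120 × (19.1572 − 16.5529) = 0.120 × 2.6043 = 0.3125 W/m².
CCl₄: ΔF = 0.00017 × (108 − 0) = 0.00017 × 108 = 0.0184 W/m².
HCFC-22: ΔF = 0.00021 × (213 − 1) = 0.00021 × 212 = 0.0445 W/m².
Total ΔF = 4.9505 + 0.3125 + 0.0184 + 0.0445 = 5.3259 W/m².

ΔF = 5.33 W/m²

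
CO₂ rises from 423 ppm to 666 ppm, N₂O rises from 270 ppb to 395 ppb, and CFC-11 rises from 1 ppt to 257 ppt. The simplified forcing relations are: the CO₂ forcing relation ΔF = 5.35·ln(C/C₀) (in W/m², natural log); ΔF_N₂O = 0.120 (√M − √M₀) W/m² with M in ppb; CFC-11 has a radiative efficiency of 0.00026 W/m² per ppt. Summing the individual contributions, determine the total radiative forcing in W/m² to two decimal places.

ΔF = 2.91 W/m²

CO₂: 5.35 × ln(666/423) = 5.35 × ln(1.57447) = 5.35 × 0.45392 = 2.4285 W/m².
N₂O: 0.120 × (√395 − √270) = 0.120 × (19.8746 − 16.4317) = 0.120 × 3.4429 = 0.4131 W/m².
CFC-11: ΔF = 0.00026 × (257 − 1) = 0.00026 × 256 = 0.0666 W/m².
Total ΔF = 2.4285 + 0.4131 + 0.0666 = 2.9082 W/m².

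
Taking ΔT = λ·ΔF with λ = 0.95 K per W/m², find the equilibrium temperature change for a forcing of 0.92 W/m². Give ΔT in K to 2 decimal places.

ΔT = 0.87 K

ΔT = λ ΔF = 0.95 × 0.92 = 0.8740 K.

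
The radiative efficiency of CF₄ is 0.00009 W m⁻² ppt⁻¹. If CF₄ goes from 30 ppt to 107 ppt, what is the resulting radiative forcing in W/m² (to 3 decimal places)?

ΔF = 0.007 W/m²

CF₄: ΔF = 0.00009 × (107 − 30) = 0.00009 × 77 = 0.0069 W/m².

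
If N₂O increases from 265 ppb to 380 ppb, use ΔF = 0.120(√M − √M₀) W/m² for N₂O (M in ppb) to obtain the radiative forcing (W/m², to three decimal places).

N₂O: 0.120 × (√380 − √265) = 0.120 × (19.4936 − 16.2788) = 0.120 × 3.2148 = 0.3858 W/m².

ΔF = 0.386 W/m²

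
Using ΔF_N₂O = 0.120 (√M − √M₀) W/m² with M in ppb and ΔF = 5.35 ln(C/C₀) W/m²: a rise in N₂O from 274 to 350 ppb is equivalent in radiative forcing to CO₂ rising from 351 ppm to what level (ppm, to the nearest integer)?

C ≈ 368 ppm

N₂O forcing: 0.120 × (√350 − √274) = 0.120 × (18.7083 − 16.5529) = 0.120 × 2.1554 = 0.25865 W/m².
Set 5.35 ln(C/351) = 0.25865: ln(C/351) = 0.25865/5.35 = 0.04835, so C = 351 × e^0.04835 = 351 × 1.04954 = 368.39 ppm.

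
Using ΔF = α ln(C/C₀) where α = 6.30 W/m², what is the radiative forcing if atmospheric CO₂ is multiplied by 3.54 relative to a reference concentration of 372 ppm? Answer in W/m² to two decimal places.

ΔF = 7.96 W/m²

Because the forcing depends only on the ratio C/C₀, the initial concentration does not enter.
ΔF = 6.30 × ln(3.54) = 6.30 × 1.26413 = 7.9640 W/m².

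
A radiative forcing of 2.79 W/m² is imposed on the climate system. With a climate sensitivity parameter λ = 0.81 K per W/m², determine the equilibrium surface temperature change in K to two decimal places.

ΔT = λ ΔF = 0.81 × 2.79 = 2.2599 K.

ΔT = 2.26 K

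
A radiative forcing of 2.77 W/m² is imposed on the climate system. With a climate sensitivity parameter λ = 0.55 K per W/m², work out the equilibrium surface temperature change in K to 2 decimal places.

ΔT = 1.52 K

ΔT = λ ΔF = 0.55 × 2.77 = 1.5235 K.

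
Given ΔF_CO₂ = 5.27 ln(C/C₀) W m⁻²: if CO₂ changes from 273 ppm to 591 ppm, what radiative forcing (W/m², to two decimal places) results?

CO₂: 5.27 × ln(591/273) = 5.27 × ln(2.16484) = 5.27 × 0.77235 = 4.0703 W/m².

ΔF = 4.07 W/m²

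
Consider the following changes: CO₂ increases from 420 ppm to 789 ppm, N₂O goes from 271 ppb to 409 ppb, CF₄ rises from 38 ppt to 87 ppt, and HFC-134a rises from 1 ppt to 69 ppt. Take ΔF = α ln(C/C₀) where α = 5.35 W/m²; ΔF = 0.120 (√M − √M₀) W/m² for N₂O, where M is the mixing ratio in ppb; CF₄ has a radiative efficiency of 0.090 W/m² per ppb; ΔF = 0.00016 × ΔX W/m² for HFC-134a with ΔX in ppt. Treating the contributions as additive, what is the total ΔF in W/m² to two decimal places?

ΔF = 3.84 W/m²

CO₂: 5.35 × ln(789/420) = 5.35 × ln(1.87857) = 5.35 × 0.63051 = 3.3732 W/m².
N₂O: 0.120 × (√409 − √271) = 0.120 × (20.2237 − 16.4621) = 0.120 × 3.7616 = 0.4514 W/m².
CF₄: Δ = 87 − 38 = 49 ppt = 0.049 ppb; ΔF = 0.090 × 0.049 = 0.0044 W/m².
HFC-134a: ΔF = 0.00016 × (69 − 1) = 0.00016 × 68 = 0.0109 W/m².
Total ΔF = 3.3732 + 0.4514 + 0.0044 + 0.0109 = 3.8399 W/m².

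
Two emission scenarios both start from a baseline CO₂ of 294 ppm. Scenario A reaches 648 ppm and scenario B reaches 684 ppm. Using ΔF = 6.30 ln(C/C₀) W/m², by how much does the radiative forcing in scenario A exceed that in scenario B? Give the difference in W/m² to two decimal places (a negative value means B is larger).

ΔF_A − ΔF_B = -0.34 W/m²

ΔF_A = 6.30 ln(648/294) = 6.30 × 0.79031 = 4.9790 W/m².
ΔF_B = 6.30 ln(684/294) = 6.30 × 0.84438 = 5.3196 W/m².
Difference: 4.9790 − 5.3196 = -0.3406 W/m².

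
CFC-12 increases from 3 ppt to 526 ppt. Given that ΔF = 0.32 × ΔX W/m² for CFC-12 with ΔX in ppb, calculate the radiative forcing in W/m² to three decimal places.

CFC-12: Δ = 526 − 3 = 523 ppt = 0.523 ppb; ΔF = 0.32 × 0.523 = 0.1674 W/m².

ΔF = 0.167 W/m²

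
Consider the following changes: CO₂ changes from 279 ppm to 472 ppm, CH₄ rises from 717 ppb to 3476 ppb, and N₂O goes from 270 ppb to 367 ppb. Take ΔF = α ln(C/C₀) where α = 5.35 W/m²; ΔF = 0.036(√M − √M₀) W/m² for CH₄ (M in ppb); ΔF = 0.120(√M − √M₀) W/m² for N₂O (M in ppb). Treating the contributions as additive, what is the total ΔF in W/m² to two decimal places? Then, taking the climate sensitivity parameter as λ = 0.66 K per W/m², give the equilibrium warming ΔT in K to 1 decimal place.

ΔF = 4.30 W/m²; ΔT = 2.8 K

CO₂: 5.35 × ln(472/279) = 5.35 × ln(1.69176) = 5.35 × 0.52577 = 2.8129 W/m².
CH₄: 0.036 × (√3476 − √717) = 0.036 × (58.9576 − 26.7769) = 0.036 × 32.1807 = 1.1585 W/m².
N₂O: 0.120 × (√367 − √270) = 0.120 × (19.1572 − 16.4317) = 0.120 × 2.7255 = 0.3271 W/m².
Total ΔF = 2.8129 + 1.1585 + 0.3271 = 4.2985 W/m².
ΔT = λ ΔF = 0.66 × 4.30 = 2.8380 K.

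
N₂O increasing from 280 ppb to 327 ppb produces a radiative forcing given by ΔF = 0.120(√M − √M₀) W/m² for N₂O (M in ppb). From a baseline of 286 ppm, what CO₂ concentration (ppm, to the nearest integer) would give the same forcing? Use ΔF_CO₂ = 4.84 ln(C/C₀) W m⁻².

N₂O forcing: 0.120 × (√327 − √280) = 0.120 × (18.0831 − 16.7332) = 0.120 × 1.3499 = 0.16199 W/m².
Set 4.84 ln(C/286) = 0.16199: ln(C/286) = 0.16199/4.84 = 0.03347, so C = 286 × e^0.03347 = 286 × 1.03404 = 295.74 ppm.

C ≈ 296 ppm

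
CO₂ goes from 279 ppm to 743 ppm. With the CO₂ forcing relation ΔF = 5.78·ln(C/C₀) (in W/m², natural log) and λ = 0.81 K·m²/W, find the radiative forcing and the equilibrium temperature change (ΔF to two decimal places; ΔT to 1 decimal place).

CO₂: 5.78 × ln(743/279) = 5.78 × ln(2.66308) = 5.78 × 0.97948 = 5.6614 W/m².
ΔT = λ ΔF = 0.81 × 5.66 = 4.5846 K.

ΔF = 5.66 W/m²; ΔT = 4.6 K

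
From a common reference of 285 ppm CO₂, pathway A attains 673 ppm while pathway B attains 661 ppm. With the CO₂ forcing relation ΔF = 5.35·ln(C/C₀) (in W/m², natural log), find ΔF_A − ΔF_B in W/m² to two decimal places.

ΔF_A − ΔF_B = 0.10 W/m²

ΔF_A = 5.35 ln(673/285) = 5.35 × 0.85926 = 4.5970 W/m².
ΔF_B = 5.35 ln(661/285) = 5.35 × 0.84126 = 4.5007 W/m².
Difference: 4.5970 − 4.5007 = 0.0963 W/m².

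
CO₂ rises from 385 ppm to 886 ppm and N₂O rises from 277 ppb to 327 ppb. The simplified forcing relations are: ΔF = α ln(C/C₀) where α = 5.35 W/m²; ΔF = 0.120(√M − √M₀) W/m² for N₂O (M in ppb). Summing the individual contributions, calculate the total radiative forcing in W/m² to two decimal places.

ΔF = 4.63 W/m²

CO₂: 5.35 × ln(886/385) = 5.35 × ln(2.30130) = 5.35 × 0.83347 = 4.4591 W/m².
N₂O: 0.120 × (√327 − √277) = 0.120 × (18.0831 − 16.6433) = 0.120 × 1.4398 = 0.1728 W/m².
Total ΔF = 4.4591 + 0.1728 = 4.6319 W/m².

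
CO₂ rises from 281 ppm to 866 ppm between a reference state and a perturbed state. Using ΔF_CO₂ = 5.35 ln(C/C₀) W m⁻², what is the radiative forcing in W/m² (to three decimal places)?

CO₂: 5.35 × ln(866/281) = 5.35 × ln(3.08185) = 5.35 × 1.12553 = 6.0216 W/m².

ΔF = 6.022 W/m²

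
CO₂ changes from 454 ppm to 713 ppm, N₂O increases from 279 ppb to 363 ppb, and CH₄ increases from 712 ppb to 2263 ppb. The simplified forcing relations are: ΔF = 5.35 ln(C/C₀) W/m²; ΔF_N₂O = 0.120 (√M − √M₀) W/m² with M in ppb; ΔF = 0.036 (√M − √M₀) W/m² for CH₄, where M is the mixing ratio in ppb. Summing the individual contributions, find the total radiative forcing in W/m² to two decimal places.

ΔF = 3.45 W/m²

CO₂: 5.35 × ln(713/454) = 5.35 × ln(1.57048) = 5.35 × 0.45138 = 2.4149 W/m².
N₂O: 0.120 × (√363 − √279) = 0.120 × (19.0526 − 16.7033) = 0.120 × 2.3493 = 0.2819 W/m².
CH₄: 0.036 × (√2263 − √712) = 0.036 × (47.5710 − 26.6833) = 0.036 × 20.8877 = 0.7520 W/m².
Total ΔF = 2.4149 + 0.2819 + 0.7520 = 3.4488 W/m².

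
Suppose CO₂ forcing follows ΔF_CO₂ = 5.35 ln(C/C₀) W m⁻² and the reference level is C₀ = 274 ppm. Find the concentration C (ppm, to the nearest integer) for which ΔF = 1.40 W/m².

C ≈ 356 ppm

Set 5.35 ln(C/274) = 1.40, so ln(C/274) = 1.40/5.35 = 0.26168.
Then C/274 = e^0.26168 = 1.29911, giving C = 274 × 1.29911 = 355.96 ppm.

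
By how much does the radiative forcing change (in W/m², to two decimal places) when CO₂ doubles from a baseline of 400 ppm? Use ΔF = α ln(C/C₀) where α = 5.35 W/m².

ΔF = 5.35 × ln(2) = 5.35 × 0.69315 = 3.7084 W/m².

ΔF = 3.71 W/m²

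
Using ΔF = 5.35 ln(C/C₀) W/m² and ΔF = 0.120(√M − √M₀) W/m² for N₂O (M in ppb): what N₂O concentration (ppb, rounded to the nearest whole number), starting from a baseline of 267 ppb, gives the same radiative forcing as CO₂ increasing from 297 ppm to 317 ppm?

M ≈ 370 ppb

CO₂ forcing: 5.35 × ln(317/297) = 5.35 × 0.065170 = 0.34866 W/m².
Set 0.120(√M − √267) = 0.34866: √M = 0.34866/0.120 + √267 = 2.9055 + 16.3401 = 19.2456.
M = (19.2456)² = 370.39 ppb.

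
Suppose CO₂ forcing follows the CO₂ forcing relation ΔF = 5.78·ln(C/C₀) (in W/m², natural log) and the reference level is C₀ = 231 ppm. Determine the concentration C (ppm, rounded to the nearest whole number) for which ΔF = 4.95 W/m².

Set 5.78 ln(C/231) = 4.95, so ln(C/231) = 4.95/5.78 = 0.85640.
Then C/231 = e^0.85640 = 2.35467, giving C = 231 × 2.35467 = 543.93 ppm.

C ≈ 544 ppm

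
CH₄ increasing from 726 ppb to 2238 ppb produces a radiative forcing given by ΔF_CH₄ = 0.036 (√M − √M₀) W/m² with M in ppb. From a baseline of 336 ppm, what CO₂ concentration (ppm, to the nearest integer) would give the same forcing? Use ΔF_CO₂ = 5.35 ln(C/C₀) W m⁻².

C ≈ 385 ppm

CH₄ forcing: 0.036 × (√2238 − √726) = 0.036 × (47.3075 − 26.9444) = 0.036 × 20.3631 = 0.73307 W/m².
Set 5.35 ln(C/336) = 0.73307: ln(C/336) = 0.73307/5.35 = 0.13702, so C = 336 × e^0.13702 = 336 × 1.14685 = 385.34 ppm.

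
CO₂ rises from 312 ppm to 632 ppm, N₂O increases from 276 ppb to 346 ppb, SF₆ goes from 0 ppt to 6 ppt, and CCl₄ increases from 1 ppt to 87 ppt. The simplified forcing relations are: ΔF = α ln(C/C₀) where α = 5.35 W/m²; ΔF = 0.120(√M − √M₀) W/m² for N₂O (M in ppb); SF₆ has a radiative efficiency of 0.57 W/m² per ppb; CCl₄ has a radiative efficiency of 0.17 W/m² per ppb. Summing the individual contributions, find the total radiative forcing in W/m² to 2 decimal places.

ΔF = 4.03 W/m²

CO₂: 5.35 × ln(632/312) = 5.35 × ln(2.02564) = 5.35 × 0.70589 = 3.7765 W/m².
N₂O: 0.120 × (√346 − √276) = 0.120 × (18.6011 − 16.6132) = 0.120 × 1.9879 = 0.2385 W/m².
SF₆: Δ = 6 − 0 = 6 ppt = 0.006 ppb; ΔF = 0.57 × 0.006 = 0.0034 W/m².
CCl₄: Δ = 87 − 1 = 86 ppt = 0.086 ppb; ΔF = 0.17 × 0.086 = 0.0146 W/m².
Total ΔF = 3.7765 + 0.2385 + 0.0034 + 0.0146 = 4.0330 W/m².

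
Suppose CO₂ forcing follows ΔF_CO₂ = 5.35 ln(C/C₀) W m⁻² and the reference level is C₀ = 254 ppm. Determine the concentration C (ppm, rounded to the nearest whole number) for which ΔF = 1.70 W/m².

C ≈ 349 ppm

Set 5.35 ln(C/254) = 1.70, so ln(C/254) = 1.70/5.35 = 0.31776.
Then C/254 = e^0.31776 = 1.37405, giving C = 254 × 1.37405 = 349.01 ppm.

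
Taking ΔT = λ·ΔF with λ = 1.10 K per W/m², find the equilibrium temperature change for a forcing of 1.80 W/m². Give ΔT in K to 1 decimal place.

ΔT = λ ΔF = 1.10 × 1.80 = 1.9800 K.

ΔT = 2.0 K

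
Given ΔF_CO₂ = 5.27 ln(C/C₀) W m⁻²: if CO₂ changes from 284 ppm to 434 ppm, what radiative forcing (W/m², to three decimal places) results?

CO₂ absorption bands are partially saturated, so forcing scales with the logarithm of the concentration ratio.
CO₂: 5.27 × ln(434/284) = 5.27 × ln(1.52817) = 5.27 × 0.42407 = 2.2348 W/m².

ΔF = 2.235 W/m²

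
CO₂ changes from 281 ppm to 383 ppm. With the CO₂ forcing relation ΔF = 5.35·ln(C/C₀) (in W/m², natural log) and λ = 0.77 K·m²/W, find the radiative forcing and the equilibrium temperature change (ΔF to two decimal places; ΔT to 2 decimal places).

ΔF = 1.66 W/m²; ΔT = 1.28 K

CO₂: 5.35 × ln(383/281) = 5.35 × ln(1.36299) = 5.35 × 0.30968 = 1.6568 W/m².
ΔT = λ ΔF = 0.77 × 1.66 = 1.2782 K.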